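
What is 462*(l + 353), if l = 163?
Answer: 238392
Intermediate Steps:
462*(l + 353) = 462*(163 + 353) = 462*516 = 238392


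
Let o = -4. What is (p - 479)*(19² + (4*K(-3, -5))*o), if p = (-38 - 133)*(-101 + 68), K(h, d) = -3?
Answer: 2112076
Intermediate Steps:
p = 5643 (p = -171*(-33) = 5643)
(p - 479)*(19² + (4*K(-3, -5))*o) = (5643 - 479)*(19² + (4*(-3))*(-4)) = 5164*(361 - 12*(-4)) = 5164*(361 + 48) = 5164*409 = 2112076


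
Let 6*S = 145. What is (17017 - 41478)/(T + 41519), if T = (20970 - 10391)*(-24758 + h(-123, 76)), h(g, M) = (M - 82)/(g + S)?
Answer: 14505373/155290523415 ≈ 9.3408e-5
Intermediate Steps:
S = 145/6 (S = (⅙)*145 = 145/6 ≈ 24.167)
h(g, M) = (-82 + M)/(145/6 + g) (h(g, M) = (M - 82)/(g + 145/6) = (-82 + M)/(145/6 + g))
T = -155315144182/593 (T = (20970 - 10391)*(-24758 + 6*(-82 + 76)/(145 + 6*(-123))) = 10579*(-24758 + 6*(-6)/(145 - 738)) = 10579*(-24758 + 6*(-6)/(-593)) = 10579*(-24758 + 6*(-1/593)*(-6)) = 10579*(-24758 + 36/593) = 10579*(-14681458/593) = -155315144182/593 ≈ -2.6191e+8)
(17017 - 41478)/(T + 41519) = (17017 - 41478)/(-155315144182/593 + 41519) = -24461/(-155290523415/593) = -24461*(-593/155290523415) = 14505373/155290523415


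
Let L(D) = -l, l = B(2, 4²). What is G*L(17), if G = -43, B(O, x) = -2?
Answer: -86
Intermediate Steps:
l = -2
L(D) = 2 (L(D) = -1*(-2) = 2)
G*L(17) = -43*2 = -86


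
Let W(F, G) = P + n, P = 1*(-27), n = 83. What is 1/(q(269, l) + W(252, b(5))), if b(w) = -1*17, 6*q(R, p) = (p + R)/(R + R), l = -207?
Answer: 1614/90415 ≈ 0.017851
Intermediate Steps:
P = -27
q(R, p) = (R + p)/(12*R) (q(R, p) = ((p + R)/(R + R))/6 = ((R + p)/((2*R)))/6 = ((R + p)*(1/(2*R)))/6 = ((R + p)/(2*R))/6 = (R + p)/(12*R))
b(w) = -17
W(F, G) = 56 (W(F, G) = -27 + 83 = 56)
1/(q(269, l) + W(252, b(5))) = 1/((1/12)*(269 - 207)/269 + 56) = 1/((1/12)*(1/269)*62 + 56) = 1/(31/1614 + 56) = 1/(90415/1614) = 1614/90415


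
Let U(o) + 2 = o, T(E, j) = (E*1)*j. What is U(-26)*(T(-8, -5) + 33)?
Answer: -2044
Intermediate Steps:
T(E, j) = E*j
U(o) = -2 + o
U(-26)*(T(-8, -5) + 33) = (-2 - 26)*(-8*(-5) + 33) = -28*(40 + 33) = -28*73 = -2044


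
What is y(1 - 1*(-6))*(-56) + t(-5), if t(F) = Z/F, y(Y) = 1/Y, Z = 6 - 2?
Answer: -44/5 ≈ -8.8000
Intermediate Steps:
Z = 4
t(F) = 4/F
y(1 - 1*(-6))*(-56) + t(-5) = -56/(1 - 1*(-6)) + 4/(-5) = -56/(1 + 6) + 4*(-1/5) = -56/7 - 4/5 = (1/7)*(-56) - 4/5 = -8 - 4/5 = -44/5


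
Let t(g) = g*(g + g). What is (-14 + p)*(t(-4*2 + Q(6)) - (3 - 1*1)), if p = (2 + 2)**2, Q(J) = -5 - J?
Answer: 1440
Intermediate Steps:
t(g) = 2*g**2 (t(g) = g*(2*g) = 2*g**2)
p = 16 (p = 4**2 = 16)
(-14 + p)*(t(-4*2 + Q(6)) - (3 - 1*1)) = (-14 + 16)*(2*(-4*2 + (-5 - 1*6))**2 - (3 - 1*1)) = 2*(2*(-8 + (-5 - 6))**2 - (3 - 1)) = 2*(2*(-8 - 11)**2 - 1*2) = 2*(2*(-19)**2 - 2) = 2*(2*361 - 2) = 2*(722 - 2) = 2*720 = 1440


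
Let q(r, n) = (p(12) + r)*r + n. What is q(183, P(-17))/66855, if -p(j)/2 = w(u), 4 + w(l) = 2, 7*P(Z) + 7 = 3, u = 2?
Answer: 239543/467985 ≈ 0.51186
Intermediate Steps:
P(Z) = -4/7 (P(Z) = -1 + (1/7)*3 = -1 + 3/7 = -4/7)
w(l) = -2 (w(l) = -4 + 2 = -2)
p(j) = 4 (p(j) = -2*(-2) = 4)
q(r, n) = n + r*(4 + r) (q(r, n) = (4 + r)*r + n = r*(4 + r) + n = n + r*(4 + r))
q(183, P(-17))/66855 = (-4/7 + 183**2 + 4*183)/66855 = (-4/7 + 33489 + 732)*(1/66855) = (239543/7)*(1/66855) = 239543/467985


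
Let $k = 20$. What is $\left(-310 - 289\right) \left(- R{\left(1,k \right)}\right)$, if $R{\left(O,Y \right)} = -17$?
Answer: $-10183$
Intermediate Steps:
$\left(-310 - 289\right) \left(- R{\left(1,k \right)}\right) = \left(-310 - 289\right) \left(\left(-1\right) \left(-17\right)\right) = \left(-599\right) 17 = -10183$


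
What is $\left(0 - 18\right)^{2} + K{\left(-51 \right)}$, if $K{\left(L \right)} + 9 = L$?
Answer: $264$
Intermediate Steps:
$K{\left(L \right)} = -9 + L$
$\left(0 - 18\right)^{2} + K{\left(-51 \right)} = \left(0 - 18\right)^{2} - 60 = \left(-18\right)^{2} - 60 = 324 - 60 = 264$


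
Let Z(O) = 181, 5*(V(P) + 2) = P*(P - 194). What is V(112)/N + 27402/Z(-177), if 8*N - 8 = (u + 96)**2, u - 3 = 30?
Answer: 2267766578/15067345 ≈ 150.51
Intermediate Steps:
u = 33 (u = 3 + 30 = 33)
V(P) = -2 + P*(-194 + P)/5 (V(P) = -2 + (P*(P - 194))/5 = -2 + (P*(-194 + P))/5 = -2 + P*(-194 + P)/5)
N = 16649/8 (N = 1 + (33 + 96)**2/8 = 1 + (1/8)*129**2 = 1 + (1/8)*16641 = 1 + 16641/8 = 16649/8 ≈ 2081.1)
V(112)/N + 27402/Z(-177) = (-2 - 194/5*112 + (1/5)*112**2)/(16649/8) + 27402/181 = (-2 - 21728/5 + (1/5)*12544)*(8/16649) + 27402*(1/181) = (-2 - 21728/5 + 12544/5)*(8/16649) + 27402/181 = -9194/5*8/16649 + 27402/181 = -73552/83245 + 27402/181 = 2267766578/15067345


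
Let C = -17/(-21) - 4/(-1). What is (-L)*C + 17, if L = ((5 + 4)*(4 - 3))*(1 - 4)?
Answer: 1028/7 ≈ 146.86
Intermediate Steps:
L = -27 (L = (9*1)*(-3) = 9*(-3) = -27)
C = 101/21 (C = -17*(-1/21) - 4*(-1) = 17/21 + 4 = 101/21 ≈ 4.8095)
(-L)*C + 17 = -1*(-27)*(101/21) + 17 = 27*(101/21) + 17 = 909/7 + 17 = 1028/7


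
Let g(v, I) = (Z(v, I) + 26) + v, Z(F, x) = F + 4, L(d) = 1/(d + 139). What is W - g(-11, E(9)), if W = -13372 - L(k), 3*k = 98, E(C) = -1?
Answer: -6890703/515 ≈ -13380.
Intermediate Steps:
k = 98/3 (k = (1/3)*98 = 98/3 ≈ 32.667)
L(d) = 1/(139 + d)
Z(F, x) = 4 + F
W = -6886583/515 (W = -13372 - 1/(139 + 98/3) = -13372 - 1/515/3 = -13372 - 1*3/515 = -13372 - 3/515 = -6886583/515 ≈ -13372.)
g(v, I) = 30 + 2*v (g(v, I) = ((4 + v) + 26) + v = (30 + v) + v = 30 + 2*v)
W - g(-11, E(9)) = -6886583/515 - (30 + 2*(-11)) = -6886583/515 - (30 - 22) = -6886583/515 - 1*8 = -6886583/515 - 8 = -6890703/515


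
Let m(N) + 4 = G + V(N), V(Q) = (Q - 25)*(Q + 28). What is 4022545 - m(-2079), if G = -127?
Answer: -292628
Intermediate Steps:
V(Q) = (-25 + Q)*(28 + Q)
m(N) = -831 + N**2 + 3*N (m(N) = -4 + (-127 + (-700 + N**2 + 3*N)) = -4 + (-827 + N**2 + 3*N) = -831 + N**2 + 3*N)
4022545 - m(-2079) = 4022545 - (-831 + (-2079)**2 + 3*(-2079)) = 4022545 - (-831 + 4322241 - 6237) = 4022545 - 1*4315173 = 4022545 - 4315173 = -292628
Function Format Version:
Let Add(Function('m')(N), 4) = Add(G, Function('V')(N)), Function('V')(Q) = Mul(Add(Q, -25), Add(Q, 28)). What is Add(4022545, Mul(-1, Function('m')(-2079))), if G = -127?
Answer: -292628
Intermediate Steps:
Function('V')(Q) = Mul(Add(-25, Q), Add(28, Q))
Function('m')(N) = Add(-831, Pow(N, 2), Mul(3, N)) (Function('m')(N) = Add(-4, Add(-127, Add(-700, Pow(N, 2), Mul(3, N)))) = Add(-4, Add(-827, Pow(N, 2), Mul(3, N))) = Add(-831, Pow(N, 2), Mul(3, N)))
Add(4022545, Mul(-1, Function('m')(-2079))) = Add(4022545, Mul(-1, Add(-831, Pow(-2079, 2), Mul(3, -2079)))) = Add(4022545, Mul(-1, Add(-831, 4322241, -6237))) = Add(4022545, Mul(-1, 4315173)) = Add(4022545, -4315173) = -292628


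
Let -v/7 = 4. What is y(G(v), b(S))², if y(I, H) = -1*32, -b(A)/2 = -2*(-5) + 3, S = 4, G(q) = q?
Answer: 1024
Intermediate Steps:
v = -28 (v = -7*4 = -28)
b(A) = -26 (b(A) = -2*(-2*(-5) + 3) = -2*(10 + 3) = -2*13 = -26)
y(I, H) = -32
y(G(v), b(S))² = (-32)² = 1024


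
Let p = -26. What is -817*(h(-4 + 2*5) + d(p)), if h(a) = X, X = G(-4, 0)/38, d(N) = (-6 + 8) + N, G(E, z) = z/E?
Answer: 19608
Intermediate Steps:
d(N) = 2 + N
X = 0 (X = (0/(-4))/38 = (0*(-¼))*(1/38) = 0*(1/38) = 0)
h(a) = 0
-817*(h(-4 + 2*5) + d(p)) = -817*(0 + (2 - 26)) = -817*(0 - 24) = -817*(-24) = 19608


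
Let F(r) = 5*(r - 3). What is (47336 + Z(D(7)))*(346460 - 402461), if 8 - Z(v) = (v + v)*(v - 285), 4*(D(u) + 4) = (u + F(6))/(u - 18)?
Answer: -5010801477/2 ≈ -2.5054e+9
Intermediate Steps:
F(r) = -15 + 5*r (F(r) = 5*(-3 + r) = -15 + 5*r)
D(u) = -4 + (15 + u)/(4*(-18 + u)) (D(u) = -4 + ((u + (-15 + 5*6))/(u - 18))/4 = -4 + ((u + (-15 + 30))/(-18 + u))/4 = -4 + ((u + 15)/(-18 + u))/4 = -4 + ((15 + u)/(-18 + u))/4 = -4 + (15 + u)/(4*(-18 + u)))
Z(v) = 8 - 2*v*(-285 + v) (Z(v) = 8 - (v + v)*(v - 285) = 8 - 2*v*(-285 + v))
(47336 + Z(D(7)))*(346460 - 402461) = (47336 + (8 - 2*9*(101 - 5*7)²/(16*(-18 + 7)²) + 570*(3*(101 - 5*7)/(4*(-18 + 7)))))*(346460 - 402461) = (47336 + (8 - 2*9*(101 - 35)²/1936 + 570*((¾)*(101 - 35)/(-11))))*(-56001) = (47336 + (8 - 2*((¾)*(-1/11)*66)² + 570*((¾)*(-1/11)*66)))*(-56001) = (47336 + (8 - 2*(-9/2)² + 570*(-9/2)))*(-56001) = (47336 + (8 - 2*81/4 - 2565))*(-56001) = (47336 + (8 - 81/2 - 2565))*(-56001) = (47336 - 5195/2)*(-56001) = (89477/2)*(-56001) = -5010801477/2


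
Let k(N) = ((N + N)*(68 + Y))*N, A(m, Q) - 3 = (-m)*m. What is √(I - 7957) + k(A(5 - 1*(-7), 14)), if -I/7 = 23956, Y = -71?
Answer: -119286 + I*√175649 ≈ -1.1929e+5 + 419.1*I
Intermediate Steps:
I = -167692 (I = -7*23956 = -167692)
A(m, Q) = 3 - m² (A(m, Q) = 3 + (-m)*m = 3 - m²)
k(N) = -6*N² (k(N) = ((N + N)*(68 - 71))*N = ((2*N)*(-3))*N = (-6*N)*N = -6*N²)
√(I - 7957) + k(A(5 - 1*(-7), 14)) = √(-167692 - 7957) - 6*(3 - (5 - 1*(-7))²)² = √(-175649) - 6*(3 - (5 + 7)²)² = I*√175649 - 6*(3 - 1*12²)² = I*√175649 - 6*(3 - 1*144)² = I*√175649 - 6*(3 - 144)² = I*√175649 - 6*(-141)² = I*√175649 - 6*19881 = I*√175649 - 119286 = -119286 + I*√175649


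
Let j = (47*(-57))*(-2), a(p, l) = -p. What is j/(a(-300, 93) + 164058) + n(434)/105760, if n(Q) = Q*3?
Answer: 65054683/1448541840 ≈ 0.044910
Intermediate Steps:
j = 5358 (j = -2679*(-2) = 5358)
n(Q) = 3*Q
j/(a(-300, 93) + 164058) + n(434)/105760 = 5358/(-1*(-300) + 164058) + (3*434)/105760 = 5358/(300 + 164058) + 1302*(1/105760) = 5358/164358 + 651/52880 = 5358*(1/164358) + 651/52880 = 893/27393 + 651/52880 = 65054683/1448541840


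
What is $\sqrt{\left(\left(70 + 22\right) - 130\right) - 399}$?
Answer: $i \sqrt{437} \approx 20.905 i$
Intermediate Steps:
$\sqrt{\left(\left(70 + 22\right) - 130\right) - 399} = \sqrt{\left(92 - 130\right) - 399} = \sqrt{-38 - 399} = \sqrt{-437} = i \sqrt{437}$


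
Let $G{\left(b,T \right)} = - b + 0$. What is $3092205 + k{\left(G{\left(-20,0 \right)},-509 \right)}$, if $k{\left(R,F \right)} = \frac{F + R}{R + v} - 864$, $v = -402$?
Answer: $\frac{1180892751}{382} \approx 3.0913 \cdot 10^{6}$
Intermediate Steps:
$G{\left(b,T \right)} = - b$
$k{\left(R,F \right)} = -864 + \frac{F + R}{-402 + R}$ ($k{\left(R,F \right)} = \frac{F + R}{R - 402} - 864 = \frac{F + R}{-402 + R} - 864 = -864 + \frac{F + R}{-402 + R}$)
$3092205 + k{\left(G{\left(-20,0 \right)},-509 \right)} = 3092205 + \frac{347328 - 509 - 863 \left(\left(-1\right) \left(-20\right)\right)}{-402 - -20} = 3092205 + \frac{347328 - 509 - 17260}{-402 + 20} = 3092205 + \frac{347328 - 509 - 17260}{-382} = 3092205 - \frac{329559}{382} = \frac{1180892751}{382}$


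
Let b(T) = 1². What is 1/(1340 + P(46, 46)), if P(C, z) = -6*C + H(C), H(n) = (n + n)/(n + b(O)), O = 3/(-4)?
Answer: 47/50100 ≈ 0.00093812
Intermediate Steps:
O = -¾ (O = 3*(-¼) = -¾ ≈ -0.75000)
b(T) = 1
H(n) = 2*n/(1 + n) (H(n) = (n + n)/(n + 1) = (2*n)/(1 + n) = 2*n/(1 + n))
P(C, z) = -6*C + 2*C/(1 + C)
1/(1340 + P(46, 46)) = 1/(1340 + 2*46*(-2 - 3*46)/(1 + 46)) = 1/(1340 + 2*46*(-2 - 138)/47) = 1/(1340 + 2*46*(1/47)*(-140)) = 1/(1340 - 12880/47) = 1/(50100/47) = 47/50100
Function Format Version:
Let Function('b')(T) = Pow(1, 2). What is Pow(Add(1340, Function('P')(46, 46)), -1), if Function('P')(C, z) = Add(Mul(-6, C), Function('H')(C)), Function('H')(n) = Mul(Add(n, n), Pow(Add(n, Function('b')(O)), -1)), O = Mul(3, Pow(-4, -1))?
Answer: Rational(47, 50100) ≈ 0.00093812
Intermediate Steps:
O = Rational(-3, 4) (O = Mul(3, Rational(-1, 4)) = Rational(-3, 4) ≈ -0.75000)
Function('b')(T) = 1
Function('H')(n) = Mul(2, n, Pow(Add(1, n), -1)) (Function('H')(n) = Mul(Add(n, n), Pow(Add(n, 1), -1)) = Mul(Mul(2, n), Pow(Add(1, n), -1)) = Mul(2, n, Pow(Add(1, n), -1)))
Function('P')(C, z) = Add(Mul(-6, C), Mul(2, C, Pow(Add(1, C), -1)))
Pow(Add(1340, Function('P')(46, 46)), -1) = Pow(Add(1340, Mul(2, 46, Pow(Add(1, 46), -1), Add(-2, Mul(-3, 46)))), -1) = Pow(Add(1340, Mul(2, 46, Pow(47, -1), Add(-2, -138))), -1) = Pow(Add(1340, Mul(2, 46, Rational(1, 47), -140)), -1) = Pow(Add(1340, Rational(-12880, 47)), -1) = Pow(Rational(50100, 47), -1) = Rational(47, 50100)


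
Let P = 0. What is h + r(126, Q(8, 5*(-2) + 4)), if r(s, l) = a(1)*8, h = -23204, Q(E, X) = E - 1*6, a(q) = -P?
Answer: -23204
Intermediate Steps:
a(q) = 0 (a(q) = -1*0 = 0)
Q(E, X) = -6 + E (Q(E, X) = E - 6 = -6 + E)
r(s, l) = 0 (r(s, l) = 0*8 = 0)
h + r(126, Q(8, 5*(-2) + 4)) = -23204 + 0 = -23204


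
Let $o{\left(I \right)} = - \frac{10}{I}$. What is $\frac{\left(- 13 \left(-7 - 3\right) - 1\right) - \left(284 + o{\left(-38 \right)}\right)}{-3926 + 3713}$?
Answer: $\frac{2950}{4047} \approx 0.72894$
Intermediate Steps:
$\frac{\left(- 13 \left(-7 - 3\right) - 1\right) - \left(284 + o{\left(-38 \right)}\right)}{-3926 + 3713} = \frac{\left(- 13 \left(-7 - 3\right) - 1\right) - \left(284 - \frac{10}{-38}\right)}{-3926 + 3713} = \frac{\left(- 13 \left(-7 - 3\right) - 1\right) - \left(284 - - \frac{5}{19}\right)}{-213} = \left(\left(\left(-13\right) \left(-10\right) - 1\right) - \frac{5401}{19}\right) \left(- \frac{1}{213}\right) = \left(\left(130 - 1\right) - \frac{5401}{19}\right) \left(- \frac{1}{213}\right) = \left(129 - \frac{5401}{19}\right) \left(- \frac{1}{213}\right) = \left(- \frac{2950}{19}\right) \left(- \frac{1}{213}\right) = \frac{2950}{4047}$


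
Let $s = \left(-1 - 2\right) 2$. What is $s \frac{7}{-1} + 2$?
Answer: $44$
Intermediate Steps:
$s = -6$ ($s = \left(-1 - 2\right) 2 = \left(-3\right) 2 = -6$)
$s \frac{7}{-1} + 2 = - 6 \frac{7}{-1} + 2 = - 6 \cdot 7 \left(-1\right) + 2 = \left(-6\right) \left(-7\right) + 2 = 42 + 2 = 44$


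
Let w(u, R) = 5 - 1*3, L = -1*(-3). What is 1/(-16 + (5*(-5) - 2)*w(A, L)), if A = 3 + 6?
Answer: -1/70 ≈ -0.014286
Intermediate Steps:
L = 3
A = 9
w(u, R) = 2 (w(u, R) = 5 - 3 = 2)
1/(-16 + (5*(-5) - 2)*w(A, L)) = 1/(-16 + (5*(-5) - 2)*2) = 1/(-16 + (-25 - 2)*2) = 1/(-16 - 27*2) = 1/(-16 - 54) = 1/(-70) = -1/70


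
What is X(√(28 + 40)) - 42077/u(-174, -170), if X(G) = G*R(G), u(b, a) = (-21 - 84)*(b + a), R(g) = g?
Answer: 344869/5160 ≈ 66.835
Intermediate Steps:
u(b, a) = -105*a - 105*b (u(b, a) = -105*(a + b) = -105*a - 105*b)
X(G) = G² (X(G) = G*G = G²)
X(√(28 + 40)) - 42077/u(-174, -170) = (√(28 + 40))² - 42077/(-105*(-170) - 105*(-174)) = (√68)² - 42077/(17850 + 18270) = (2*√17)² - 42077/36120 = 68 - 42077/36120 = 68 - 1*6011/5160 = 68 - 6011/5160 = 344869/5160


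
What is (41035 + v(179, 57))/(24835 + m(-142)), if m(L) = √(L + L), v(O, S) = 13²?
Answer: 1023301340/616777509 - 82408*I*√71/616777509 ≈ 1.6591 - 0.0011258*I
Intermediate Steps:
v(O, S) = 169
m(L) = √2*√L (m(L) = √(2*L) = √2*√L)
(41035 + v(179, 57))/(24835 + m(-142)) = (41035 + 169)/(24835 + √2*√(-142)) = 41204/(24835 + √2*(I*√142)) = 41204/(24835 + 2*I*√71)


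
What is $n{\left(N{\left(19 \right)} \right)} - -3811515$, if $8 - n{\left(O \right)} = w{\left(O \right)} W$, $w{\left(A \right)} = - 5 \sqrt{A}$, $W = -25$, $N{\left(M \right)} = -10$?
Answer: $3811523 - 125 i \sqrt{10} \approx 3.8115 \cdot 10^{6} - 395.28 i$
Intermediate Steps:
$n{\left(O \right)} = 8 - 125 \sqrt{O}$ ($n{\left(O \right)} = 8 - - 5 \sqrt{O} \left(-25\right) = 8 - 125 \sqrt{O}$)
$n{\left(N{\left(19 \right)} \right)} - -3811515 = \left(8 - 125 \sqrt{-10}\right) - -3811515 = \left(8 - 125 i \sqrt{10}\right) + 3811515 = 3811523 - 125 i \sqrt{10}$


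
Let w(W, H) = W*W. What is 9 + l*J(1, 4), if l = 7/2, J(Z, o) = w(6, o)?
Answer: 135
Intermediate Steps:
w(W, H) = W**2
J(Z, o) = 36 (J(Z, o) = 6**2 = 36)
l = 7/2 (l = 7*(1/2) = 7/2 ≈ 3.5000)
9 + l*J(1, 4) = 9 + (7/2)*36 = 9 + 126 = 135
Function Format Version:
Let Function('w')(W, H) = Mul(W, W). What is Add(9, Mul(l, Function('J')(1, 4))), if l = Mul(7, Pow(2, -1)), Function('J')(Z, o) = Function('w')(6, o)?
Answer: 135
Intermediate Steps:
Function('w')(W, H) = Pow(W, 2)
Function('J')(Z, o) = 36 (Function('J')(Z, o) = Pow(6, 2) = 36)
l = Rational(7, 2) (l = Mul(7, Rational(1, 2)) = Rational(7, 2) ≈ 3.5000)
Add(9, Mul(l, Function('J')(1, 4))) = Add(9, Mul(Rational(7, 2), 36)) = Add(9, 126) = 135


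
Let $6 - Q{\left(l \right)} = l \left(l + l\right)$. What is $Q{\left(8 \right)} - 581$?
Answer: $-703$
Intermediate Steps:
$Q{\left(l \right)} = 6 - 2 l^{2}$ ($Q{\left(l \right)} = 6 - l \left(l + l\right) = 6 - l 2 l = 6 - 2 l^{2}$)
$Q{\left(8 \right)} - 581 = \left(6 - 2 \cdot 8^{2}\right) - 581 = \left(6 - 128\right) - 581 = -122 - 581 = -703$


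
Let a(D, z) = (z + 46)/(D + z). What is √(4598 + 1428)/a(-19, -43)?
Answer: -62*√6026/3 ≈ -1604.3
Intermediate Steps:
a(D, z) = (46 + z)/(D + z)
√(4598 + 1428)/a(-19, -43) = √(4598 + 1428)/(((46 - 43)/(-19 - 43))) = √6026/((3/(-62))) = √6026/((-1/62*3)) = √6026/(-3/62) = √6026*(-62/3) = -62*√6026/3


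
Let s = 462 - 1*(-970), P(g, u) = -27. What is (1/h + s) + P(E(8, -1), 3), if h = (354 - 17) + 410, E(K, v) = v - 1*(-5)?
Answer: 1049536/747 ≈ 1405.0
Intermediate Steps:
E(K, v) = 5 + v (E(K, v) = v + 5 = 5 + v)
h = 747 (h = 337 + 410 = 747)
s = 1432 (s = 462 + 970 = 1432)
(1/h + s) + P(E(8, -1), 3) = (1/747 + 1432) - 27 = 1069705/747 - 27 = 1049536/747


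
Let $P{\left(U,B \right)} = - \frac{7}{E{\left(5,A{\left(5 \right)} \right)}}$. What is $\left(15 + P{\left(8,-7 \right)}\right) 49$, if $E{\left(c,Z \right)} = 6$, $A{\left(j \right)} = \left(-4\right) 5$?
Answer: $\frac{4067}{6} \approx 677.83$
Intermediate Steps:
$A{\left(j \right)} = -20$
$P{\left(U,B \right)} = - \frac{7}{6}$
$\left(15 + P{\left(8,-7 \right)}\right) 49 = \left(15 - \frac{7}{6}\right) 49 = \frac{83}{6} \cdot 49 = \frac{4067}{6}$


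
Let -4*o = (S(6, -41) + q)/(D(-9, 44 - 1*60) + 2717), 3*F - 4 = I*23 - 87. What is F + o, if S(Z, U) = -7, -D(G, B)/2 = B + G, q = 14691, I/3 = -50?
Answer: -9786824/8301 ≈ -1179.0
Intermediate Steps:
I = -150 (I = 3*(-50) = -150)
D(G, B) = -2*B - 2*G (D(G, B) = -2*(B + G) = -2*B - 2*G)
F = -3533/3 (F = 4/3 + (-150*23 - 87)/3 = 4/3 + (-3450 - 87)/3 = 4/3 + (⅓)*(-3537) = 4/3 - 1179 = -3533/3 ≈ -1177.7)
o = -3671/2767 (o = -(-7 + 14691)/(4*((-2*(44 - 1*60) - 2*(-9)) + 2717)) = -3671/((-2*(44 - 60) + 18) + 2717) = -3671/((-2*(-16) + 18) + 2717) = -3671/((32 + 18) + 2717) = -3671/(50 + 2717) = -3671/2767 ≈ -1.3267)
F + o = -3533/3 - 3671/2767 = -9786824/8301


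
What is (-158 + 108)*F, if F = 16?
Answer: -800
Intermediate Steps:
(-158 + 108)*F = (-158 + 108)*16 = -50*16 = -800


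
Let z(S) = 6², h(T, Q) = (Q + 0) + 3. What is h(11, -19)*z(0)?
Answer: -576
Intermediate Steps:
h(T, Q) = 3 + Q (h(T, Q) = Q + 3 = 3 + Q)
z(S) = 36
h(11, -19)*z(0) = (3 - 19)*36 = -16*36 = -576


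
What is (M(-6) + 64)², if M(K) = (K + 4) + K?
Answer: 3136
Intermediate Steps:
M(K) = 4 + 2*K (M(K) = (4 + K) + K = 4 + 2*K)
(M(-6) + 64)² = ((4 + 2*(-6)) + 64)² = ((4 - 12) + 64)² = (-8 + 64)² = 56² = 3136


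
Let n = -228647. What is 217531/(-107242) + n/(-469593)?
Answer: -77630473309/50360092506 ≈ -1.5415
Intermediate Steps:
217531/(-107242) + n/(-469593) = 217531/(-107242) - 228647/(-469593) = 217531*(-1/107242) - 228647*(-1/469593) = -217531/107242 + 228647/469593 = -77630473309/50360092506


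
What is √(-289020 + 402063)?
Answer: 7*√2307 ≈ 336.22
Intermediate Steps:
√(-289020 + 402063) = √113043 = 7*√2307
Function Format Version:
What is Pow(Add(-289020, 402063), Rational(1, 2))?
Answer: Mul(7, Pow(2307, Rational(1, 2))) ≈ 336.22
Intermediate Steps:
Pow(Add(-289020, 402063), Rational(1, 2)) = Pow(113043, Rational(1, 2)) = Mul(7, Pow(2307, Rational(1, 2)))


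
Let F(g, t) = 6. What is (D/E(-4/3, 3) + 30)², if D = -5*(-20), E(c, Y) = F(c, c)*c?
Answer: 1225/4 ≈ 306.25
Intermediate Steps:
E(c, Y) = 6*c
D = 100
(D/E(-4/3, 3) + 30)² = (100/((6*(-4/3))) + 30)² = (100/(-8) + 30)² = (100*(-⅛) + 30)² = (-25/2 + 30)² = (35/2)² = 1225/4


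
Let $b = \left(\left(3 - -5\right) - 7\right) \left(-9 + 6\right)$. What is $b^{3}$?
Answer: $-27$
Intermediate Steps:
$b = -3$ ($b = \left(\left(3 + 5\right) - 7\right) \left(-3\right) = \left(8 - 7\right) \left(-3\right) = 1 \left(-3\right) = -3$)
$b^{3} = \left(-3\right)^{3} = -27$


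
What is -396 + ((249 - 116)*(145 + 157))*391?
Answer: 15704510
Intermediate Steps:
-396 + ((249 - 116)*(145 + 157))*391 = -396 + (133*302)*391 = -396 + 40166*391 = -396 + 15704906 = 15704510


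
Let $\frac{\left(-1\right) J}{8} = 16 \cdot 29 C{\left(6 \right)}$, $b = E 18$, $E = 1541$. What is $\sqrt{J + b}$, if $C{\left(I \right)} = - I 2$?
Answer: $\sqrt{72282} \approx 268.85$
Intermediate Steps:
$b = 27738$ ($b = 1541 \cdot 18 = 27738$)
$C{\left(I \right)} = - 2 I$
$J = 44544$ ($J = - 8 \cdot 16 \cdot 29 \left(\left(-2\right) 6\right) = - 8 \cdot 464 \left(-12\right) = \left(-8\right) \left(-5568\right) = 44544$)
$\sqrt{J + b} = \sqrt{44544 + 27738} = \sqrt{72282}$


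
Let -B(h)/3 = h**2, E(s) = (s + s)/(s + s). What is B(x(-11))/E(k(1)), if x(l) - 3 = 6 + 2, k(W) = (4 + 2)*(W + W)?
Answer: -363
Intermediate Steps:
k(W) = 12*W (k(W) = 6*(2*W) = 12*W)
E(s) = 1 (E(s) = (2*s)/((2*s)) = (2*s)*(1/(2*s)) = 1)
x(l) = 11 (x(l) = 3 + (6 + 2) = 3 + 8 = 11)
B(h) = -3*h**2
B(x(-11))/E(k(1)) = -3*11**2/1 = -3*121*1 = -363*1 = -363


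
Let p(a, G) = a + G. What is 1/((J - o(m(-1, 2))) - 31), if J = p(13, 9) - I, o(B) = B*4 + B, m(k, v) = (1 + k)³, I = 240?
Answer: -1/249 ≈ -0.0040161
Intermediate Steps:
p(a, G) = G + a
o(B) = 5*B (o(B) = 4*B + B = 5*B)
J = -218 (J = (9 + 13) - 1*240 = 22 - 240 = -218)
1/((J - o(m(-1, 2))) - 31) = 1/((-218 - 5*(1 - 1)³) - 31) = 1/((-218 - 5*0³) - 31) = 1/((-218 - 5*0) - 31) = 1/((-218 - 1*0) - 31) = 1/((-218 + 0) - 31) = 1/(-218 - 31) = 1/(-249) = -1/249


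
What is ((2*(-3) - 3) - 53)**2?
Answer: 3844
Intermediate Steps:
((2*(-3) - 3) - 53)**2 = ((-6 - 3) - 53)**2 = (-9 - 53)**2 = (-62)**2 = 3844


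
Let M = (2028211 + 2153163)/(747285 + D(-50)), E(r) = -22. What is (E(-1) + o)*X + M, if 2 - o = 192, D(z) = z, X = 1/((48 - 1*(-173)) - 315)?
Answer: 275731488/35120045 ≈ 7.8511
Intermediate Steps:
X = -1/94 (X = 1/((48 + 173) - 315) = 1/(221 - 315) = 1/(-94) = -1/94 ≈ -0.010638)
o = -190 (o = 2 - 1*192 = 2 - 192 = -190)
M = 4181374/747235 (M = (2028211 + 2153163)/(747285 - 50) = 4181374/747235 ≈ 5.5958)
(E(-1) + o)*X + M = (-22 - 190)*(-1/94) + 4181374/747235 = -212*(-1/94) + 4181374/747235 = 106/47 + 4181374/747235 = 275731488/35120045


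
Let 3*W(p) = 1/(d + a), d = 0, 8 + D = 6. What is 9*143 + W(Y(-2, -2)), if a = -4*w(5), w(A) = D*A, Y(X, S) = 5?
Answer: 154441/120 ≈ 1287.0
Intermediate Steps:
D = -2 (D = -8 + 6 = -2)
w(A) = -2*A
a = 40 (a = -(-8)*5 = -4*(-10) = 40)
W(p) = 1/120 (W(p) = 1/(3*(0 + 40)) = (⅓)/40 = (⅓)*(1/40) = 1/120)
9*143 + W(Y(-2, -2)) = 9*143 + 1/120 = 1287 + 1/120 = 154441/120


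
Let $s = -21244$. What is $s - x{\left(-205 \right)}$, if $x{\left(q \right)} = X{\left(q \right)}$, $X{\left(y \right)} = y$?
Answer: $-21039$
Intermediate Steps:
$x{\left(q \right)} = q$
$s - x{\left(-205 \right)} = -21244 - -205 = -21244 + 205 = -21039$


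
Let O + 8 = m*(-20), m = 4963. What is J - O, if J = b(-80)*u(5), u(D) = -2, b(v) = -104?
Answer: 99476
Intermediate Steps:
O = -99268 (O = -8 + 4963*(-20) = -8 - 99260 = -99268)
J = 208 (J = -104*(-2) = 208)
J - O = 208 - 1*(-99268) = 208 + 99268 = 99476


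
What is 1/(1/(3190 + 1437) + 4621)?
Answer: 4627/21381368 ≈ 0.00021640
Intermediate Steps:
1/(1/(3190 + 1437) + 4621) = 1/(1/4627 + 4621) = 1/(21381368/4627) = 4627/21381368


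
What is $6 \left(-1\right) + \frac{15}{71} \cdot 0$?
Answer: $-6$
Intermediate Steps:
$6 \left(-1\right) + \frac{15}{71} \cdot 0 = -6 + 15 \cdot \frac{1}{71} \cdot 0 = -6 + \frac{15}{71} \cdot 0 = -6 + 0 = -6$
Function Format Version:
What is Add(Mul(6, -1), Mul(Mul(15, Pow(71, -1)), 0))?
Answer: -6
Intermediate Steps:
Add(Mul(6, -1), Mul(Mul(15, Pow(71, -1)), 0)) = Add(-6, Mul(Mul(15, Rational(1, 71)), 0)) = Add(-6, Mul(Rational(15, 71), 0)) = Add(-6, 0) = -6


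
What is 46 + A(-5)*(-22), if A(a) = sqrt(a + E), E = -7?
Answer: 46 - 44*I*sqrt(3) ≈ 46.0 - 76.21*I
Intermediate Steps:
A(a) = sqrt(-7 + a) (A(a) = sqrt(a - 7) = sqrt(-7 + a))
46 + A(-5)*(-22) = 46 + sqrt(-7 - 5)*(-22) = 46 + sqrt(-12)*(-22) = 46 + (2*I*sqrt(3))*(-22) = 46 - 44*I*sqrt(3)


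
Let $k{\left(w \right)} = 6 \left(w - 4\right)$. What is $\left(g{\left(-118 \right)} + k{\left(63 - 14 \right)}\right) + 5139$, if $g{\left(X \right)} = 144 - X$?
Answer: $5671$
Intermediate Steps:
$k{\left(w \right)} = -24 + 6 w$ ($k{\left(w \right)} = 6 \left(-4 + w\right) = -24 + 6 w$)
$\left(g{\left(-118 \right)} + k{\left(63 - 14 \right)}\right) + 5139 = \left(\left(144 - -118\right) - \left(24 - 6 \left(63 - 14\right)\right)\right) + 5139 = \left(\left(144 + 118\right) - \left(24 - 6 \left(63 - 14\right)\right)\right) + 5139 = \left(262 + \left(-24 + 6 \cdot 49\right)\right) + 5139 = \left(262 + \left(-24 + 294\right)\right) + 5139 = \left(262 + 270\right) + 5139 = 532 + 5139 = 5671$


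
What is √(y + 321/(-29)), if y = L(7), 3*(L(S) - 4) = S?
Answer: 2*I*√8961/87 ≈ 2.1762*I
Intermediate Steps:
L(S) = 4 + S/3
y = 19/3 (y = 4 + (⅓)*7 = 4 + 7/3 = 19/3 ≈ 6.3333)
√(y + 321/(-29)) = √(19/3 + 321/(-29)) = √(19/3 + 321*(-1/29)) = √(19/3 - 321/29) = √(-412/87) = 2*I*√8961/87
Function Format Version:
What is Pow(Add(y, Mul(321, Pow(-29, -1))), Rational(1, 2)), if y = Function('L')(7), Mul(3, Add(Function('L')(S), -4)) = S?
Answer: Mul(Rational(2, 87), I, Pow(8961, Rational(1, 2))) ≈ Mul(2.1762, I)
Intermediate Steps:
Function('L')(S) = Add(4, Mul(Rational(1, 3), S))
y = Rational(19, 3) (y = Add(4, Mul(Rational(1, 3), 7)) = Add(4, Rational(7, 3)) = Rational(19, 3) ≈ 6.3333)
Pow(Add(y, Mul(321, Pow(-29, -1))), Rational(1, 2)) = Pow(Add(Rational(19, 3), Mul(321, Pow(-29, -1))), Rational(1, 2)) = Pow(Add(Rational(19, 3), Mul(321, Rational(-1, 29))), Rational(1, 2)) = Pow(Add(Rational(19, 3), Rational(-321, 29)), Rational(1, 2)) = Pow(Rational(-412, 87), Rational(1, 2)) = Mul(Rational(2, 87), I, Pow(8961, Rational(1, 2)))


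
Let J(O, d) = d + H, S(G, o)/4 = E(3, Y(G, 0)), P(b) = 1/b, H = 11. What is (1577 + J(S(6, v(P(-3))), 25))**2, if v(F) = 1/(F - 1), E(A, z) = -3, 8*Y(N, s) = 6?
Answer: 2601769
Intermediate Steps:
Y(N, s) = 3/4 (Y(N, s) = (1/8)*6 = 3/4)
v(F) = 1/(-1 + F)
S(G, o) = -12 (S(G, o) = 4*(-3) = -12)
J(O, d) = 11 + d (J(O, d) = d + 11 = 11 + d)
(1577 + J(S(6, v(P(-3))), 25))**2 = (1577 + (11 + 25))**2 = (1577 + 36)**2 = 1613**2 = 2601769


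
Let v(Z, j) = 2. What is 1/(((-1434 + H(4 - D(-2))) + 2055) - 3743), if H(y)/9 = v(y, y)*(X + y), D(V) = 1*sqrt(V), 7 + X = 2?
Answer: I/(2*(-1570*I + 9*sqrt(2))) ≈ -0.00031845 + 2.5817e-6*I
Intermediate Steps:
X = -5 (X = -7 + 2 = -5)
D(V) = sqrt(V)
H(y) = -90 + 18*y (H(y) = 9*(2*(-5 + y)) = 9*(-10 + 2*y) = -90 + 18*y)
1/(((-1434 + H(4 - D(-2))) + 2055) - 3743) = 1/(((-1434 + (-90 + 18*(4 - sqrt(-2)))) + 2055) - 3743) = 1/(((-1434 + (-90 + 18*(4 - I*sqrt(2)))) + 2055) - 3743) = 1/(((-1434 + (-90 + (72 - 18*I*sqrt(2)))) + 2055) - 3743) = 1/(((-1434 + (-18 - 18*I*sqrt(2))) + 2055) - 3743) = 1/(((-1452 - 18*I*sqrt(2)) + 2055) - 3743) = 1/((603 - 18*I*sqrt(2)) - 3743) = 1/(-3140 - 18*I*sqrt(2))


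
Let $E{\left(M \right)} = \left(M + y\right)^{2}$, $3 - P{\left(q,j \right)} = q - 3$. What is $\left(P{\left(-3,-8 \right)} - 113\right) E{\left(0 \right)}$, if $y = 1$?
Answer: $-104$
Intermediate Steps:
$P{\left(q,j \right)} = 6 - q$ ($P{\left(q,j \right)} = 3 - \left(q - 3\right) = 3 - \left(-3 + q\right) = 6 - q$)
$E{\left(M \right)} = \left(1 + M\right)^{2}$ ($E{\left(M \right)} = \left(M + 1\right)^{2} = \left(1 + M\right)^{2}$)
$\left(P{\left(-3,-8 \right)} - 113\right) E{\left(0 \right)} = \left(\left(6 - -3\right) - 113\right) \left(1 + 0\right)^{2} = \left(\left(6 + 3\right) - 113\right) 1^{2} = \left(9 - 113\right) 1 = \left(-104\right) 1 = -104$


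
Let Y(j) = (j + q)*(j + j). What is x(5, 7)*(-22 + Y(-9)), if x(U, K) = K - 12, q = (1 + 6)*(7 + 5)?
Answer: 6860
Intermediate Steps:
q = 84 (q = 7*12 = 84)
x(U, K) = -12 + K
Y(j) = 2*j*(84 + j) (Y(j) = (j + 84)*(j + j) = (84 + j)*(2*j) = 2*j*(84 + j))
x(5, 7)*(-22 + Y(-9)) = (-12 + 7)*(-22 + 2*(-9)*(84 - 9)) = -5*(-22 + 2*(-9)*75) = -5*(-22 - 1350) = -5*(-1372) = 6860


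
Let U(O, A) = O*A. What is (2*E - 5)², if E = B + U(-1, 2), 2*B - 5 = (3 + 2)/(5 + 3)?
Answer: 729/64 ≈ 11.391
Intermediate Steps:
U(O, A) = A*O
B = 45/16 (B = 5/2 + ((3 + 2)/(5 + 3))/2 = 5/2 + (5/8)/2 = 5/2 + (5*(⅛))/2 = 5/2 + (½)*(5/8) = 5/2 + 5/16 = 45/16 ≈ 2.8125)
E = 13/16 (E = 45/16 + 2*(-1) = 45/16 - 2 = 13/16 ≈ 0.81250)
(2*E - 5)² = (2*(13/16) - 5)² = (13/8 - 5)² = (-27/8)² = 729/64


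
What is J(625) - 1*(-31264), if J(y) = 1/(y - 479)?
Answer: 4564545/146 ≈ 31264.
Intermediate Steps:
J(y) = 1/(-479 + y)
J(625) - 1*(-31264) = 1/(-479 + 625) - 1*(-31264) = 1/146 + 31264 = 4564545/146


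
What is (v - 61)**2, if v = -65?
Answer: 15876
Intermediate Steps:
(v - 61)**2 = (-65 - 61)**2 = (-126)**2 = 15876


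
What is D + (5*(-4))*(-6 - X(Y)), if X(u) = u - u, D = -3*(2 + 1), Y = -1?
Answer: 111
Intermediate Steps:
D = -9 (D = -3*3 = -9)
X(u) = 0
D + (5*(-4))*(-6 - X(Y)) = -9 + (5*(-4))*(-6 - 1*0) = -9 - 20*(-6 + 0) = -9 - 20*(-6) = -9 + 120 = 111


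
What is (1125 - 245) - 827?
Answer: 53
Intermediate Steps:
(1125 - 245) - 827 = 880 - 827 = 53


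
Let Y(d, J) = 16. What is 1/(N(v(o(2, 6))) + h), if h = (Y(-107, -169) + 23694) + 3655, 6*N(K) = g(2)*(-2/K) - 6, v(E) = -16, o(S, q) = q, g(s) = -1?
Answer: 48/1313471 ≈ 3.6544e-5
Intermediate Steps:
N(K) = -1 + 1/(3*K) (N(K) = (-(-2)/K - 6)/6 = (2/K - 6)/6 = (-6 + 2/K)/6 = -1 + 1/(3*K))
h = 27365 (h = (16 + 23694) + 3655 = 23710 + 3655 = 27365)
1/(N(v(o(2, 6))) + h) = 1/((⅓ - 1*(-16))/(-16) + 27365) = 1/(-(⅓ + 16)/16 + 27365) = 1/(-1/16*49/3 + 27365) = 1/(-49/48 + 27365) = 1/(1313471/48) = 48/1313471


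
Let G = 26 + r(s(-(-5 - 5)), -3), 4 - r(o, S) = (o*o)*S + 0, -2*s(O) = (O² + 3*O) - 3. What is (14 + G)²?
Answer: 2358364969/16 ≈ 1.4740e+8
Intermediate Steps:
s(O) = 3/2 - 3*O/2 - O²/2 (s(O) = -((O² + 3*O) - 3)/2 = -(-3 + O² + 3*O)/2 = 3/2 - 3*O/2 - O²/2)
r(o, S) = 4 - S*o² (r(o, S) = 4 - ((o*o)*S + 0) = 4 - (o²*S + 0) = 4 - (S*o² + 0) = 4 - S*o²)
G = 48507/4 (G = 26 + (4 - 1*(-3)*(3/2 - (-3)*(-5 - 5)/2 - (-5 - 5)²/2)²) = 26 + (4 - 1*(-3)*(3/2 - (-3)*(-10)/2 - (-1*(-10))²/2)²) = 26 + (4 - 1*(-3)*(3/2 - 3/2*10 - ½*10²)²) = 26 + (4 - 1*(-3)*(3/2 - 15 - ½*100)²) = 26 + (4 - 1*(-3)*(3/2 - 15 - 50)²) = 26 + (4 - 1*(-3)*(-127/2)²) = 26 + (4 - 1*(-3)*16129/4) = 26 + (4 + 48387/4) = 26 + 48403/4 = 48507/4 ≈ 12127.)
(14 + G)² = (14 + 48507/4)² = (48563/4)² = 2358364969/16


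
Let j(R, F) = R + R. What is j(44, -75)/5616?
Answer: 11/702 ≈ 0.015670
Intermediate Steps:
j(R, F) = 2*R
j(44, -75)/5616 = (2*44)/5616 = 88*(1/5616) = 11/702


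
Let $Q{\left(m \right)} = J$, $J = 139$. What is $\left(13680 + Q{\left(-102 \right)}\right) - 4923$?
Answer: $8896$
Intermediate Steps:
$Q{\left(m \right)} = 139$
$\left(13680 + Q{\left(-102 \right)}\right) - 4923 = \left(13680 + 139\right) - 4923 = 13819 - 4923 = 8896$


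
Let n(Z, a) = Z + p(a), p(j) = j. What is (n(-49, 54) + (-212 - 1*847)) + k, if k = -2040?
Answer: -3094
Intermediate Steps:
n(Z, a) = Z + a
(n(-49, 54) + (-212 - 1*847)) + k = ((-49 + 54) + (-212 - 1*847)) - 2040 = (5 + (-212 - 847)) - 2040 = (5 - 1059) - 2040 = -1054 - 2040 = -3094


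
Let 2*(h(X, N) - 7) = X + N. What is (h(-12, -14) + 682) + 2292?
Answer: 2968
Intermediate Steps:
h(X, N) = 7 + N/2 + X/2 (h(X, N) = 7 + (X + N)/2 = 7 + (N + X)/2 = 7 + (N/2 + X/2) = 7 + N/2 + X/2)
(h(-12, -14) + 682) + 2292 = ((7 + (½)*(-14) + (½)*(-12)) + 682) + 2292 = ((7 - 7 - 6) + 682) + 2292 = (-6 + 682) + 2292 = 676 + 2292 = 2968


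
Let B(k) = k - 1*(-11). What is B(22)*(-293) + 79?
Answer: -9590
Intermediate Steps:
B(k) = 11 + k (B(k) = k + 11 = 11 + k)
B(22)*(-293) + 79 = (11 + 22)*(-293) + 79 = 33*(-293) + 79 = -9669 + 79 = -9590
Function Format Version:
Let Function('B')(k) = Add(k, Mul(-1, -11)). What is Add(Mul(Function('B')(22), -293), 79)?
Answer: -9590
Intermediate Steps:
Function('B')(k) = Add(11, k) (Function('B')(k) = Add(k, 11) = Add(11, k))
Add(Mul(Function('B')(22), -293), 79) = Add(Mul(Add(11, 22), -293), 79) = Add(Mul(33, -293), 79) = Add(-9669, 79) = -9590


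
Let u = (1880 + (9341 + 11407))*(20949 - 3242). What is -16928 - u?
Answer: -400690924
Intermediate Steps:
u = 400673996 (u = (1880 + 20748)*17707 = 22628*17707 = 400673996)
-16928 - u = -16928 - 1*400673996 = -16928 - 400673996 = -400690924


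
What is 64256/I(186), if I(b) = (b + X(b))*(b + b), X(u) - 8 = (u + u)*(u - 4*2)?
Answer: 8032/3088065 ≈ 0.0026010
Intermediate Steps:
X(u) = 8 + 2*u*(-8 + u) (X(u) = 8 + (u + u)*(u - 4*2) = 8 + (2*u)*(u - 8) = 8 + (2*u)*(-8 + u) = 8 + 2*u*(-8 + u))
I(b) = 2*b*(8 - 15*b + 2*b²) (I(b) = (b + (8 - 16*b + 2*b²))*(b + b) = (8 - 15*b + 2*b²)*(2*b) = 2*b*(8 - 15*b + 2*b²))
64256/I(186) = 64256/((2*186*(8 - 15*186 + 2*186²))) = 64256/((2*186*(8 - 2790 + 2*34596))) = 64256/((2*186*(8 - 2790 + 69192))) = 64256/((2*186*66410)) = 64256/24704520 = 64256*(1/24704520) = 8032/3088065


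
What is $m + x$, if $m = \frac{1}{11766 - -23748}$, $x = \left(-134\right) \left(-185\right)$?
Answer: $\frac{880392061}{35514} \approx 24790.0$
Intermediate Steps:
$x = 24790$
$m = \frac{1}{35514}$ ($m = \frac{1}{11766 + 23748} = \frac{1}{35514} \approx 2.8158 \cdot 10^{-5}$)
$m + x = \frac{1}{35514} + 24790 = \frac{880392061}{35514}$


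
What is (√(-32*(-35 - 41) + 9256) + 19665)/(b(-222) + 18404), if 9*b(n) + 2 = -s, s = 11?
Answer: 405/379 + 18*√2922/165623 ≈ 1.0745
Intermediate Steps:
b(n) = -13/9 (b(n) = -2/9 + (-1*11)/9 = -2/9 + (⅑)*(-11) = -2/9 - 11/9 = -13/9)
(√(-32*(-35 - 41) + 9256) + 19665)/(b(-222) + 18404) = (√(-32*(-35 - 41) + 9256) + 19665)/(-13/9 + 18404) = (√(-32*(-76) + 9256) + 19665)/(165623/9) = (√(2432 + 9256) + 19665)*(9/165623) = (√11688 + 19665)*(9/165623) = (2*√2922 + 19665)*(9/165623) = (19665 + 2*√2922)*(9/165623) = 405/379 + 18*√2922/165623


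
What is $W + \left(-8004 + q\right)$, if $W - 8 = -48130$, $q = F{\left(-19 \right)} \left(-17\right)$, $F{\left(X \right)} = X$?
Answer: $-55803$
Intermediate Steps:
$q = 323$ ($q = \left(-19\right) \left(-17\right) = 323$)
$W = -48122$ ($W = 8 - 48130 = -48122$)
$W + \left(-8004 + q\right) = -48122 + \left(-8004 + 323\right) = -48122 - 7681 = -55803$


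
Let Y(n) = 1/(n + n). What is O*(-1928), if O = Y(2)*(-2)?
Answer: 964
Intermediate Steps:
Y(n) = 1/(2*n)
O = -1/2 (O = ((1/2)/2)*(-2) = ((1/2)*(1/2))*(-2) = (1/4)*(-2) = -1/2 ≈ -0.50000)
O*(-1928) = -1/2*(-1928) = 964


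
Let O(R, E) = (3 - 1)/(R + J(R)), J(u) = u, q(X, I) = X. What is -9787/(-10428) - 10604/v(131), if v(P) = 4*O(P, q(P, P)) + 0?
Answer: -3621436481/10428 ≈ -3.4728e+5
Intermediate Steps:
O(R, E) = 1/R (O(R, E) = (3 - 1)/(R + R) = 2/((2*R)) = 2*(1/(2*R)) = 1/R)
v(P) = 4/P (v(P) = 4/P + 0 = 4/P)
-9787/(-10428) - 10604/v(131) = -9787/(-10428) - 10604/(4/131) = -9787*(-1/10428) - 10604/(4*(1/131)) = 9787/10428 - 10604/4/131 = 9787/10428 - 10604*131/4 = 9787/10428 - 347281 = -3621436481/10428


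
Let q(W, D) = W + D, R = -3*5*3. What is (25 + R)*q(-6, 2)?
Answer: 80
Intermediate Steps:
R = -45 (R = -15*3 = -45)
q(W, D) = D + W
(25 + R)*q(-6, 2) = (25 - 45)*(2 - 6) = -20*(-4) = 80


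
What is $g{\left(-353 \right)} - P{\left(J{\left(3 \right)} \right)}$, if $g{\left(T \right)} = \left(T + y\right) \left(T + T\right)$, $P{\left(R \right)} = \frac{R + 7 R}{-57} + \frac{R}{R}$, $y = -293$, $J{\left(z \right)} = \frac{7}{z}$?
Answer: $\frac{77988881}{171} \approx 4.5608 \cdot 10^{5}$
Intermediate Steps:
$P{\left(R \right)} = 1 - \frac{8 R}{57}$ ($P{\left(R \right)} = 8 R \left(- \frac{1}{57}\right) + 1 = - \frac{8 R}{57} + 1 = 1 - \frac{8 R}{57}$)
$g{\left(T \right)} = 2 T \left(-293 + T\right)$ ($g{\left(T \right)} = \left(T - 293\right) \left(T + T\right) = \left(-293 + T\right) 2 T = 2 T \left(-293 + T\right)$)
$g{\left(-353 \right)} - P{\left(J{\left(3 \right)} \right)} = 2 \left(-353\right) \left(-293 - 353\right) - \left(1 - \frac{8 \cdot \frac{7}{3}}{57}\right) = 2 \left(-353\right) \left(-646\right) - \left(1 - \frac{8 \cdot 7 \cdot \frac{1}{3}}{57}\right) = 456076 - \left(1 - \frac{56}{171}\right) = 456076 - \frac{115}{171} = \frac{77988881}{171}$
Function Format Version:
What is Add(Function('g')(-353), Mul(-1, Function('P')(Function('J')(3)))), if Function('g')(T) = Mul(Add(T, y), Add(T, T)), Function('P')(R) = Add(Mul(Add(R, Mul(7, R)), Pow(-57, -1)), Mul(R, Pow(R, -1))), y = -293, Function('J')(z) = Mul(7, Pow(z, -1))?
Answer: Rational(77988881, 171) ≈ 4.5608e+5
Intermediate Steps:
Function('P')(R) = Add(1, Mul(Rational(-8, 57), R)) (Function('P')(R) = Add(Mul(Mul(8, R), Rational(-1, 57)), 1) = Add(Mul(Rational(-8, 57), R), 1) = Add(1, Mul(Rational(-8, 57), R)))
Function('g')(T) = Mul(2, T, Add(-293, T)) (Function('g')(T) = Mul(Add(T, -293), Add(T, T)) = Mul(Add(-293, T), Mul(2, T)) = Mul(2, T, Add(-293, T)))
Add(Function('g')(-353), Mul(-1, Function('P')(Function('J')(3)))) = Add(Mul(2, -353, Add(-293, -353)), Mul(-1, Add(1, Mul(Rational(-8, 57), Mul(7, Pow(3, -1)))))) = Add(Mul(2, -353, -646), Mul(-1, Add(1, Mul(Rational(-8, 57), Mul(7, Rational(1, 3)))))) = Add(456076, Mul(-1, Add(1, Mul(Rational(-8, 57), Rational(7, 3))))) = Add(456076, Mul(-1, Add(1, Rational(-56, 171)))) = Add(456076, Mul(-1, Rational(115, 171))) = Add(456076, Rational(-115, 171)) = Rational(77988881, 171)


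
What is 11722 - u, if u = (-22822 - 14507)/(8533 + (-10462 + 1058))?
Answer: 10172533/871 ≈ 11679.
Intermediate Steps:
u = 37329/871 (u = -37329/(8533 - 9404) = -37329/(-871) = -37329*(-1/871) = 37329/871 ≈ 42.858)
11722 - u = 11722 - 1*37329/871 = 11722 - 37329/871 = 10172533/871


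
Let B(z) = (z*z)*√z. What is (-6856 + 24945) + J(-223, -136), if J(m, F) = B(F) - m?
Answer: 18312 + 36992*I*√34 ≈ 18312.0 + 2.157e+5*I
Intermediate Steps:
B(z) = z^(5/2) (B(z) = z²*√z = z^(5/2))
J(m, F) = F^(5/2) - m
(-6856 + 24945) + J(-223, -136) = (-6856 + 24945) + ((-136)^(5/2) - 1*(-223)) = 18089 + (36992*I*√34 + 223) = 18089 + (223 + 36992*I*√34) = 18312 + 36992*I*√34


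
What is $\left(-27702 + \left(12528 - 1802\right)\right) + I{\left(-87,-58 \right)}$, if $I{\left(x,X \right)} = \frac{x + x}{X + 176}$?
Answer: $- \frac{1001671}{59} \approx -16977.0$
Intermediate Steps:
$I{\left(x,X \right)} = \frac{2 x}{176 + X}$
$\left(-27702 + \left(12528 - 1802\right)\right) + I{\left(-87,-58 \right)} = \left(-27702 + \left(12528 - 1802\right)\right) + 2 \left(-87\right) \frac{1}{176 - 58} = \left(-27702 + \left(12528 - 1802\right)\right) + 2 \left(-87\right) \frac{1}{118} = \left(-27702 + 10726\right) + 2 \left(-87\right) \frac{1}{118} = -16976 - \frac{87}{59} = - \frac{1001671}{59}$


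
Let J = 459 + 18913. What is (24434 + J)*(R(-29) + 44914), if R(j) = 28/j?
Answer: 57056351268/29 ≈ 1.9675e+9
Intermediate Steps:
J = 19372
(24434 + J)*(R(-29) + 44914) = (24434 + 19372)*(28/(-29) + 44914) = 43806*(28*(-1/29) + 44914) = 43806*(-28/29 + 44914) = 43806*(1302478/29) = 57056351268/29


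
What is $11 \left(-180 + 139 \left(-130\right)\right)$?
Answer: $-200750$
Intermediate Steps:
$11 \left(-180 + 139 \left(-130\right)\right) = 11 \left(-180 - 18070\right) = 11 \left(-18250\right) = -200750$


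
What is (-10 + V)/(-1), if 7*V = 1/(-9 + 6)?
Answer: 211/21 ≈ 10.048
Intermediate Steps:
V = -1/21 (V = 1/(7*(-9 + 6)) = (⅐)/(-3) = (⅐)*(-⅓) = -1/21 ≈ -0.047619)
(-10 + V)/(-1) = (-10 - 1/21)/(-1) = -1*(-211/21) = 211/21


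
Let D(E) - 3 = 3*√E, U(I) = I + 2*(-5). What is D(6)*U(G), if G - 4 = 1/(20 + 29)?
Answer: -879/49 - 879*√6/49 ≈ -61.880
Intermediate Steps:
G = 197/49 (G = 4 + 1/(20 + 29) = 4 + 1/49 = 197/49 ≈ 4.0204)
U(I) = -10 + I (U(I) = I - 10 = -10 + I)
D(E) = 3 + 3*√E
D(6)*U(G) = (3 + 3*√6)*(-10 + 197/49) = (3 + 3*√6)*(-293/49) = -879/49 - 879*√6/49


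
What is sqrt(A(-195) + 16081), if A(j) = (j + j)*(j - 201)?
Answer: 13*sqrt(1009) ≈ 412.94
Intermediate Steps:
A(j) = 2*j*(-201 + j) (A(j) = (2*j)*(-201 + j) = 2*j*(-201 + j))
sqrt(A(-195) + 16081) = sqrt(2*(-195)*(-201 - 195) + 16081) = sqrt(2*(-195)*(-396) + 16081) = sqrt(154440 + 16081) = sqrt(170521) = 13*sqrt(1009)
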